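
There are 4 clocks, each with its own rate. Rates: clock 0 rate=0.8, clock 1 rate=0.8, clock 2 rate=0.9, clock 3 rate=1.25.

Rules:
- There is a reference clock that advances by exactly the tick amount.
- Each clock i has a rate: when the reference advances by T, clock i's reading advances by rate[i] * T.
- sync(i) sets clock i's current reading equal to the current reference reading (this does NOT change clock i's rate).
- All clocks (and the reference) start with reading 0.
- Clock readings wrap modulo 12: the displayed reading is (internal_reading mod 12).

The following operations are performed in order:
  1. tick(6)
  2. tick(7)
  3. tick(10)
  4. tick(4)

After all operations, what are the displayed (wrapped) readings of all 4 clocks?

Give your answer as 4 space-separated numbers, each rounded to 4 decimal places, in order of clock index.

After op 1 tick(6): ref=6.0000 raw=[4.8000 4.8000 5.4000 7.5000]
After op 2 tick(7): ref=13.0000 raw=[10.4000 10.4000 11.7000 16.2500]
After op 3 tick(10): ref=23.0000 raw=[18.4000 18.4000 20.7000 28.7500]
After op 4 tick(4): ref=27.0000 raw=[21.6000 21.6000 24.3000 33.7500]
Wrap final raw readings (mod 12): 21.6000 mod 12 = 9.6000; 21.6000 mod 12 = 9.6000; 24.3000 mod 12 = 0.3000; 33.7500 mod 12 = 9.7500

Answer: 9.6000 9.6000 0.3000 9.7500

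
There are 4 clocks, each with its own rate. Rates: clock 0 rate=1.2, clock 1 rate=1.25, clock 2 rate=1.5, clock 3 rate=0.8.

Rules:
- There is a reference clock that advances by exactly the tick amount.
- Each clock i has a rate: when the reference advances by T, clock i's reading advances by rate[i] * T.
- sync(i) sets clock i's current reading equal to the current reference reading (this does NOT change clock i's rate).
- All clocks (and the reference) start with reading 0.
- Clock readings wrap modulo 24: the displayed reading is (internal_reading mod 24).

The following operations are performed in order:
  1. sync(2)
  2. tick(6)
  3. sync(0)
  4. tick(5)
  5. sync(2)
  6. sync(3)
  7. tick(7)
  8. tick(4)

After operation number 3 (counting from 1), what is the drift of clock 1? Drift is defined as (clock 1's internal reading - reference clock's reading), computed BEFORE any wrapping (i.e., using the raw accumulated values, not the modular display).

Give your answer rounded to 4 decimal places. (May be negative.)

After op 1 sync(2): ref=0.0000 raw=[0.0000 0.0000 0.0000 0.0000]
After op 2 tick(6): ref=6.0000 raw=[7.2000 7.5000 9.0000 4.8000]
After op 3 sync(0): ref=6.0000 raw=[6.0000 7.5000 9.0000 4.8000]
Drift of clock 1 after op 3: 7.5000 - 6.0000 = 1.5000

Answer: 1.5000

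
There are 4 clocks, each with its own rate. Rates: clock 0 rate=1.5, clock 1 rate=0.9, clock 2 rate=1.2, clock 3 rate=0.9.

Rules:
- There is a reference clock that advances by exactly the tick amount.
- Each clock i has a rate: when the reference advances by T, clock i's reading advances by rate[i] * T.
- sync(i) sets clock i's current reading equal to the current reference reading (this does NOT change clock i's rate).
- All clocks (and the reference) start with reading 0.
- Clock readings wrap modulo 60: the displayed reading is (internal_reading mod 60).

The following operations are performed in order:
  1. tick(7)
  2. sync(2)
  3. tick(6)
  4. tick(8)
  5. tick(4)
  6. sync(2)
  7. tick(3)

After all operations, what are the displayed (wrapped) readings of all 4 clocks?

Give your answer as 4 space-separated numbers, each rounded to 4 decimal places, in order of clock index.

Answer: 42.0000 25.2000 28.6000 25.2000

Derivation:
After op 1 tick(7): ref=7.0000 raw=[10.5000 6.3000 8.4000 6.3000]
After op 2 sync(2): ref=7.0000 raw=[10.5000 6.3000 7.0000 6.3000]
After op 3 tick(6): ref=13.0000 raw=[19.5000 11.7000 14.2000 11.7000]
After op 4 tick(8): ref=21.0000 raw=[31.5000 18.9000 23.8000 18.9000]
After op 5 tick(4): ref=25.0000 raw=[37.5000 22.5000 28.6000 22.5000]
After op 6 sync(2): ref=25.0000 raw=[37.5000 22.5000 25.0000 22.5000]
After op 7 tick(3): ref=28.0000 raw=[42.0000 25.2000 28.6000 25.2000]
Wrap final raw readings (mod 60): 42.0000 mod 60 = 42.0000; 25.2000 mod 60 = 25.2000; 28.6000 mod 60 = 28.6000; 25.2000 mod 60 = 25.2000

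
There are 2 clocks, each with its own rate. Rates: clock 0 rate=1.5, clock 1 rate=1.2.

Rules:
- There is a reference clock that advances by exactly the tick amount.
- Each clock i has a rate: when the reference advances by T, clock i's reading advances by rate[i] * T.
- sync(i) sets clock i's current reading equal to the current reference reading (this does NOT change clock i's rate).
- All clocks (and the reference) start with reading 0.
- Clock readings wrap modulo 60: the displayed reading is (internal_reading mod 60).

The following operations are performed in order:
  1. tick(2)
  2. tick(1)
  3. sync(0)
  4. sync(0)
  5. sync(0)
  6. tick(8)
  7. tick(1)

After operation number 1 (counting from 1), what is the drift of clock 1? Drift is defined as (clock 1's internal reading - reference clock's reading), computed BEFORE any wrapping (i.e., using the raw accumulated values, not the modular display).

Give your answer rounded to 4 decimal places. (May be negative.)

After op 1 tick(2): ref=2.0000 raw=[3.0000 2.4000]
Drift of clock 1 after op 1: 2.4000 - 2.0000 = 0.4000

Answer: 0.4000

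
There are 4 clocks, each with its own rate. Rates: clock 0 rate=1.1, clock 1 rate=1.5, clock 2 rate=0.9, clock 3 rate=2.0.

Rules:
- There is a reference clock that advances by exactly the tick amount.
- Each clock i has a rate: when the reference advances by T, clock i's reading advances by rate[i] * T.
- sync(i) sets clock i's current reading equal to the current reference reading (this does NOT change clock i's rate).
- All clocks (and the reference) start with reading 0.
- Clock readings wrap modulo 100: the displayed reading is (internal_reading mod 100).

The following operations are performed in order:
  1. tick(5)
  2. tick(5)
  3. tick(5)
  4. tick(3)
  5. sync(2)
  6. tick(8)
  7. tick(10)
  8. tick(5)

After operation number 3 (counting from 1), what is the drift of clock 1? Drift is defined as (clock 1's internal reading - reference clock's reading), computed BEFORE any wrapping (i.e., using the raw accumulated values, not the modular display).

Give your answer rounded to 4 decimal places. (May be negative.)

After op 1 tick(5): ref=5.0000 raw=[5.5000 7.5000 4.5000 10.0000]
After op 2 tick(5): ref=10.0000 raw=[11.0000 15.0000 9.0000 20.0000]
After op 3 tick(5): ref=15.0000 raw=[16.5000 22.5000 13.5000 30.0000]
Drift of clock 1 after op 3: 22.5000 - 15.0000 = 7.5000

Answer: 7.5000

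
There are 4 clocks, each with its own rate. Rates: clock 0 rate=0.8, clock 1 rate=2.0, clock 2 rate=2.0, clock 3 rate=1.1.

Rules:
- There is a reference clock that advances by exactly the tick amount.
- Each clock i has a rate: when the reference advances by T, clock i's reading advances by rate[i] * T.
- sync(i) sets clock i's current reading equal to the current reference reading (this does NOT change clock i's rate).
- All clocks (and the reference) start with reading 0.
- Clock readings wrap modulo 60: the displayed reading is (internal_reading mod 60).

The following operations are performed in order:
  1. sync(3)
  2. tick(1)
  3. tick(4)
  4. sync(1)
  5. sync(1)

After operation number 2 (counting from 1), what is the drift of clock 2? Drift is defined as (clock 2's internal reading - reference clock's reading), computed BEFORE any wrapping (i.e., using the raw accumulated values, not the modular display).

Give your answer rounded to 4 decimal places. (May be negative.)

After op 1 sync(3): ref=0.0000 raw=[0.0000 0.0000 0.0000 0.0000]
After op 2 tick(1): ref=1.0000 raw=[0.8000 2.0000 2.0000 1.1000]
Drift of clock 2 after op 2: 2.0000 - 1.0000 = 1.0000

Answer: 1.0000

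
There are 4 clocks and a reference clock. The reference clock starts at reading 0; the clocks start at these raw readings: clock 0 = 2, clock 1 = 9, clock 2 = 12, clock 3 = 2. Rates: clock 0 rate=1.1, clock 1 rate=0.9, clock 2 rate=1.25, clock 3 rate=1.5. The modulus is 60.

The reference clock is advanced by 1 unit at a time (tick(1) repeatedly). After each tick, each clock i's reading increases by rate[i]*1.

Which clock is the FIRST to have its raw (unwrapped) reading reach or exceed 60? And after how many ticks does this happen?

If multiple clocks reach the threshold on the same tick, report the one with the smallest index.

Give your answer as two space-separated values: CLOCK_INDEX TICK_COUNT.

Answer: 2 39

Derivation:
clock 0: start=2, rate=1.1, needs 60-2 = 58; ticks = ceil(58/1.1) = ceil(52.7273) = 53; reading at tick 53 = 2 + 1.1*53 = 60.3000
clock 1: start=9, rate=0.9, needs 60-9 = 51; ticks = ceil(51/0.9) = ceil(56.6667) = 57; reading at tick 57 = 9 + 0.9*57 = 60.3000
clock 2: start=12, rate=1.25, needs 60-12 = 48; ticks = ceil(48/1.25) = ceil(38.4000) = 39; reading at tick 39 = 12 + 1.25*39 = 60.7500
clock 3: start=2, rate=1.5, needs 60-2 = 58; ticks = ceil(58/1.5) = ceil(38.6667) = 39; reading at tick 39 = 2 + 1.5*39 = 60.5000
Minimum tick count = 39; winners = [2, 3]; smallest index = 2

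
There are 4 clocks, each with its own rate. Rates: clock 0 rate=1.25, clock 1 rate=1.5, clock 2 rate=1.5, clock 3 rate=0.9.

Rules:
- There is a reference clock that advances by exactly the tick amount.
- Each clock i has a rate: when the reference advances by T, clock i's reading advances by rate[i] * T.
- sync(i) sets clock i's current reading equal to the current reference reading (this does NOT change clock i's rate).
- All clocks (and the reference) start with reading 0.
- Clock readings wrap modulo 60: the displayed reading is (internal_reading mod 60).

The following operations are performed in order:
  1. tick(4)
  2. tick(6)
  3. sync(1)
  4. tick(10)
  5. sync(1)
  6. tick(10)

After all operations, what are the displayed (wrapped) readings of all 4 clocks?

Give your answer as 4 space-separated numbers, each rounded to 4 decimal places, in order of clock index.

Answer: 37.5000 35.0000 45.0000 27.0000

Derivation:
After op 1 tick(4): ref=4.0000 raw=[5.0000 6.0000 6.0000 3.6000]
After op 2 tick(6): ref=10.0000 raw=[12.5000 15.0000 15.0000 9.0000]
After op 3 sync(1): ref=10.0000 raw=[12.5000 10.0000 15.0000 9.0000]
After op 4 tick(10): ref=20.0000 raw=[25.0000 25.0000 30.0000 18.0000]
After op 5 sync(1): ref=20.0000 raw=[25.0000 20.0000 30.0000 18.0000]
After op 6 tick(10): ref=30.0000 raw=[37.5000 35.0000 45.0000 27.0000]
Wrap final raw readings (mod 60): 37.5000 mod 60 = 37.5000; 35.0000 mod 60 = 35.0000; 45.0000 mod 60 = 45.0000; 27.0000 mod 60 = 27.0000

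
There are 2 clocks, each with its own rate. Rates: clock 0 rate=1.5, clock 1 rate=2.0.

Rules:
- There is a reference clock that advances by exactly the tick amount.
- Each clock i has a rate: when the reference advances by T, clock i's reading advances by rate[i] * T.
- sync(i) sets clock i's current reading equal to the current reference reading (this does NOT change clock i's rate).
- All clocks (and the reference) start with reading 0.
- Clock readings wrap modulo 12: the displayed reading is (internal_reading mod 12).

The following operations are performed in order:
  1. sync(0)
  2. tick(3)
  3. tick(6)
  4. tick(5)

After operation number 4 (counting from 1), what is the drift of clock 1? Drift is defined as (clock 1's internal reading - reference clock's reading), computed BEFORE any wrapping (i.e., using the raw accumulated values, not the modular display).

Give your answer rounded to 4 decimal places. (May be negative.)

Answer: 14.0000

Derivation:
After op 1 sync(0): ref=0.0000 raw=[0.0000 0.0000]
After op 2 tick(3): ref=3.0000 raw=[4.5000 6.0000]
After op 3 tick(6): ref=9.0000 raw=[13.5000 18.0000]
After op 4 tick(5): ref=14.0000 raw=[21.0000 28.0000]
Drift of clock 1 after op 4: 28.0000 - 14.0000 = 14.0000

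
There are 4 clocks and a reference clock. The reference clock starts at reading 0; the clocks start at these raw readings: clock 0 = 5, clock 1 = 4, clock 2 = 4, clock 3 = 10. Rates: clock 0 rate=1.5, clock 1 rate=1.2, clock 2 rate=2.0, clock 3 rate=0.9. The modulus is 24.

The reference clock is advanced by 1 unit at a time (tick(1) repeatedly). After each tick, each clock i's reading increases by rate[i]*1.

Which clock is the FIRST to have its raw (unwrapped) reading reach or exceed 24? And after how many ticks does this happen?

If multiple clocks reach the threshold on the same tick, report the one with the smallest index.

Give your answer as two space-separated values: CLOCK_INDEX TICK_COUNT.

clock 0: start=5, rate=1.5, needs 24-5 = 19; ticks = ceil(19/1.5) = ceil(12.6667) = 13; reading at tick 13 = 5 + 1.5*13 = 24.5000
clock 1: start=4, rate=1.2, needs 24-4 = 20; ticks = ceil(20/1.2) = ceil(16.6667) = 17; reading at tick 17 = 4 + 1.2*17 = 24.4000
clock 2: start=4, rate=2.0, needs 24-4 = 20; ticks = ceil(20/2.0) = ceil(10.0000) = 10; reading at tick 10 = 4 + 2.0*10 = 24.0000
clock 3: start=10, rate=0.9, needs 24-10 = 14; ticks = ceil(14/0.9) = ceil(15.5556) = 16; reading at tick 16 = 10 + 0.9*16 = 24.4000
Minimum tick count = 10; winners = [2]; smallest index = 2

Answer: 2 10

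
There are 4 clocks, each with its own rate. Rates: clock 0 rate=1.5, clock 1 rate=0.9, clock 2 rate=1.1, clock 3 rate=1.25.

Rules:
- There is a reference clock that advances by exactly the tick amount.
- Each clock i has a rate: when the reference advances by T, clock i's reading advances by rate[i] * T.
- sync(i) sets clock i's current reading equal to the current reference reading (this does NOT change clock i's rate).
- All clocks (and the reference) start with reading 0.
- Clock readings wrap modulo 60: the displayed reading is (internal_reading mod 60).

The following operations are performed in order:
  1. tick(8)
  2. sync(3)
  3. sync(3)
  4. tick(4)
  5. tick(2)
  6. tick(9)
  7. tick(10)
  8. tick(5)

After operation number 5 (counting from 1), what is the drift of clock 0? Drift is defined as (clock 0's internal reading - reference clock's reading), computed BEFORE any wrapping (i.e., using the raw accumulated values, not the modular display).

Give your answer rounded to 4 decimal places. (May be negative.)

Answer: 7.0000

Derivation:
After op 1 tick(8): ref=8.0000 raw=[12.0000 7.2000 8.8000 10.0000]
After op 2 sync(3): ref=8.0000 raw=[12.0000 7.2000 8.8000 8.0000]
After op 3 sync(3): ref=8.0000 raw=[12.0000 7.2000 8.8000 8.0000]
After op 4 tick(4): ref=12.0000 raw=[18.0000 10.8000 13.2000 13.0000]
After op 5 tick(2): ref=14.0000 raw=[21.0000 12.6000 15.4000 15.5000]
Drift of clock 0 after op 5: 21.0000 - 14.0000 = 7.0000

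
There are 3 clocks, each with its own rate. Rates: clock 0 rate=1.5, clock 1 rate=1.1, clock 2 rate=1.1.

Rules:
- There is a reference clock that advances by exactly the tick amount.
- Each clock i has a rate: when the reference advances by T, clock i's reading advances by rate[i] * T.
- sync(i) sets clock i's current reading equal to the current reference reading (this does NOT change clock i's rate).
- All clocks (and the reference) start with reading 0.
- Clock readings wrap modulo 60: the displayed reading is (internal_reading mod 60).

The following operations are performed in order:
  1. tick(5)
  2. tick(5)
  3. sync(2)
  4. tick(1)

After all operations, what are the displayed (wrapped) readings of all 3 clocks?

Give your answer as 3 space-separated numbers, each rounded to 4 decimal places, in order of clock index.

Answer: 16.5000 12.1000 11.1000

Derivation:
After op 1 tick(5): ref=5.0000 raw=[7.5000 5.5000 5.5000]
After op 2 tick(5): ref=10.0000 raw=[15.0000 11.0000 11.0000]
After op 3 sync(2): ref=10.0000 raw=[15.0000 11.0000 10.0000]
After op 4 tick(1): ref=11.0000 raw=[16.5000 12.1000 11.1000]
Wrap final raw readings (mod 60): 16.5000 mod 60 = 16.5000; 12.1000 mod 60 = 12.1000; 11.1000 mod 60 = 11.1000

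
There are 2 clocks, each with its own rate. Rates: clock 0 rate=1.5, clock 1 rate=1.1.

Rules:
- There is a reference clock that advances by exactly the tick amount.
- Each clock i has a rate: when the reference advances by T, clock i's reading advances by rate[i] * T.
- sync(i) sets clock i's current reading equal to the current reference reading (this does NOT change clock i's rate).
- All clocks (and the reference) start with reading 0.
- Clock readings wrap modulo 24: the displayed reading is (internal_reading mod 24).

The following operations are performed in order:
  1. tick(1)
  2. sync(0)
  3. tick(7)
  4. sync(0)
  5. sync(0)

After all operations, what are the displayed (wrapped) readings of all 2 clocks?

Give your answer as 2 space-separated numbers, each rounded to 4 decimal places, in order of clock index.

Answer: 8.0000 8.8000

Derivation:
After op 1 tick(1): ref=1.0000 raw=[1.5000 1.1000]
After op 2 sync(0): ref=1.0000 raw=[1.0000 1.1000]
After op 3 tick(7): ref=8.0000 raw=[11.5000 8.8000]
After op 4 sync(0): ref=8.0000 raw=[8.0000 8.8000]
After op 5 sync(0): ref=8.0000 raw=[8.0000 8.8000]
Wrap final raw readings (mod 24): 8.0000 mod 24 = 8.0000; 8.8000 mod 24 = 8.8000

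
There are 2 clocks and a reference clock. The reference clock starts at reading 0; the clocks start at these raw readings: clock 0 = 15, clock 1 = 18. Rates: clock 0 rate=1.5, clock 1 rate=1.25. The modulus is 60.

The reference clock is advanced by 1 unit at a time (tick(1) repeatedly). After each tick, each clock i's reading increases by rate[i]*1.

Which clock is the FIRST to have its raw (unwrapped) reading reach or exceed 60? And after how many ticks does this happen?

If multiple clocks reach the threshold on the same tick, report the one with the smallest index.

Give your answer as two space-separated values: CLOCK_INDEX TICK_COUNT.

Answer: 0 30

Derivation:
clock 0: start=15, rate=1.5, needs 60-15 = 45; ticks = ceil(45/1.5) = ceil(30.0000) = 30; reading at tick 30 = 15 + 1.5*30 = 60.0000
clock 1: start=18, rate=1.25, needs 60-18 = 42; ticks = ceil(42/1.25) = ceil(33.6000) = 34; reading at tick 34 = 18 + 1.25*34 = 60.5000
Minimum tick count = 30; winners = [0]; smallest index = 0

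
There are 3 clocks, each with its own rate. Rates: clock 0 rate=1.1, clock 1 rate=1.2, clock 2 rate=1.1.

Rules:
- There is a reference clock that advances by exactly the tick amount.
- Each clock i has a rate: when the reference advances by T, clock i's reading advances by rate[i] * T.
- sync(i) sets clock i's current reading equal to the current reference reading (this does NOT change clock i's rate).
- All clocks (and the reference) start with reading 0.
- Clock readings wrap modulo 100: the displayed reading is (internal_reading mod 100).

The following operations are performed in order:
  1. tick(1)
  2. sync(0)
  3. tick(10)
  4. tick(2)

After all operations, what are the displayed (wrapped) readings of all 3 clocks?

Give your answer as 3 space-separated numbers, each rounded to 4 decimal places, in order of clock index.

Answer: 14.2000 15.6000 14.3000

Derivation:
After op 1 tick(1): ref=1.0000 raw=[1.1000 1.2000 1.1000]
After op 2 sync(0): ref=1.0000 raw=[1.0000 1.2000 1.1000]
After op 3 tick(10): ref=11.0000 raw=[12.0000 13.2000 12.1000]
After op 4 tick(2): ref=13.0000 raw=[14.2000 15.6000 14.3000]
Wrap final raw readings (mod 100): 14.2000 mod 100 = 14.2000; 15.6000 mod 100 = 15.6000; 14.3000 mod 100 = 14.3000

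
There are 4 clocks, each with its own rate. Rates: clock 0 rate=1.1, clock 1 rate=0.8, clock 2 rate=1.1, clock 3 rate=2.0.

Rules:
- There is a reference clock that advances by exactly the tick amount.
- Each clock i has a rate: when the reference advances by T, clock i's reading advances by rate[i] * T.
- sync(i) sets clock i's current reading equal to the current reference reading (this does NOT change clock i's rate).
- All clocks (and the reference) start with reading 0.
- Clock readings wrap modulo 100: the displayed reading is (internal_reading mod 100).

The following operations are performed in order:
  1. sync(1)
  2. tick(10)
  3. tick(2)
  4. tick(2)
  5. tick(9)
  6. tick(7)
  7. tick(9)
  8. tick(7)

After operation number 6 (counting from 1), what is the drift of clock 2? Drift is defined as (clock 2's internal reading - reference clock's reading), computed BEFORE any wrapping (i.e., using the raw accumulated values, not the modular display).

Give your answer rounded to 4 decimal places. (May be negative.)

After op 1 sync(1): ref=0.0000 raw=[0.0000 0.0000 0.0000 0.0000]
After op 2 tick(10): ref=10.0000 raw=[11.0000 8.0000 11.0000 20.0000]
After op 3 tick(2): ref=12.0000 raw=[13.2000 9.6000 13.2000 24.0000]
After op 4 tick(2): ref=14.0000 raw=[15.4000 11.2000 15.4000 28.0000]
After op 5 tick(9): ref=23.0000 raw=[25.3000 18.4000 25.3000 46.0000]
After op 6 tick(7): ref=30.0000 raw=[33.0000 24.0000 33.0000 60.0000]
Drift of clock 2 after op 6: 33.0000 - 30.0000 = 3.0000

Answer: 3.0000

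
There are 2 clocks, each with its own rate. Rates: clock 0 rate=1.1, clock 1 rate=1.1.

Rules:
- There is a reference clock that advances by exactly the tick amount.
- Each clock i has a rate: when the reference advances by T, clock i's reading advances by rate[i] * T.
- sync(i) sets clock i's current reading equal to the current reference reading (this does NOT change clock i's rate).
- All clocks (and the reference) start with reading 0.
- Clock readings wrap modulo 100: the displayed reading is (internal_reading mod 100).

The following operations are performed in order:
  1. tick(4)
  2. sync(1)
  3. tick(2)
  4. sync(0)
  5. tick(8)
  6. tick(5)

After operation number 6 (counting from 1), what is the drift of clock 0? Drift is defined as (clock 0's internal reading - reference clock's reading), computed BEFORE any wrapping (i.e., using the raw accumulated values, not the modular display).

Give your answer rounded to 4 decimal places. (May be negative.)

After op 1 tick(4): ref=4.0000 raw=[4.4000 4.4000]
After op 2 sync(1): ref=4.0000 raw=[4.4000 4.0000]
After op 3 tick(2): ref=6.0000 raw=[6.6000 6.2000]
After op 4 sync(0): ref=6.0000 raw=[6.0000 6.2000]
After op 5 tick(8): ref=14.0000 raw=[14.8000 15.0000]
After op 6 tick(5): ref=19.0000 raw=[20.3000 20.5000]
Drift of clock 0 after op 6: 20.3000 - 19.0000 = 1.3000

Answer: 1.3000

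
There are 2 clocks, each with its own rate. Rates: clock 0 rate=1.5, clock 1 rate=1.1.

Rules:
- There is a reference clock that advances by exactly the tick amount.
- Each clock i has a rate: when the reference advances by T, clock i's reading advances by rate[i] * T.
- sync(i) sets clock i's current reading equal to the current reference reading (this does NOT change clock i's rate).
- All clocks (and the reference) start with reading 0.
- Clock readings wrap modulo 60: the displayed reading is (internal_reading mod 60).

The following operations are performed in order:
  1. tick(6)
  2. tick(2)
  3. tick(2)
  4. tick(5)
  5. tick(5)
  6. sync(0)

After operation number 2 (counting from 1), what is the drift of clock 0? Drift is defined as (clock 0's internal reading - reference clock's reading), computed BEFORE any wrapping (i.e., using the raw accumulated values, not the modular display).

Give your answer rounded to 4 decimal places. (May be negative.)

Answer: 4.0000

Derivation:
After op 1 tick(6): ref=6.0000 raw=[9.0000 6.6000]
After op 2 tick(2): ref=8.0000 raw=[12.0000 8.8000]
Drift of clock 0 after op 2: 12.0000 - 8.0000 = 4.0000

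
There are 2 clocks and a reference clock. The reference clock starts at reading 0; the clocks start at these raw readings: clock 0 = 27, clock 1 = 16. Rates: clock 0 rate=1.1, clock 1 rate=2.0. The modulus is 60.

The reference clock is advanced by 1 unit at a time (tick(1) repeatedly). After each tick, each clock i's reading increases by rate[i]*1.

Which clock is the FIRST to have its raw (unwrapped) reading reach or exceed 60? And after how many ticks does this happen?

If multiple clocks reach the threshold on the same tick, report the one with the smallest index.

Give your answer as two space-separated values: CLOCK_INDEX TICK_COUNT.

Answer: 1 22

Derivation:
clock 0: start=27, rate=1.1, needs 60-27 = 33; ticks = ceil(33/1.1) = ceil(30.0000) = 30; reading at tick 30 = 27 + 1.1*30 = 60.0000
clock 1: start=16, rate=2.0, needs 60-16 = 44; ticks = ceil(44/2.0) = ceil(22.0000) = 22; reading at tick 22 = 16 + 2.0*22 = 60.0000
Minimum tick count = 22; winners = [1]; smallest index = 1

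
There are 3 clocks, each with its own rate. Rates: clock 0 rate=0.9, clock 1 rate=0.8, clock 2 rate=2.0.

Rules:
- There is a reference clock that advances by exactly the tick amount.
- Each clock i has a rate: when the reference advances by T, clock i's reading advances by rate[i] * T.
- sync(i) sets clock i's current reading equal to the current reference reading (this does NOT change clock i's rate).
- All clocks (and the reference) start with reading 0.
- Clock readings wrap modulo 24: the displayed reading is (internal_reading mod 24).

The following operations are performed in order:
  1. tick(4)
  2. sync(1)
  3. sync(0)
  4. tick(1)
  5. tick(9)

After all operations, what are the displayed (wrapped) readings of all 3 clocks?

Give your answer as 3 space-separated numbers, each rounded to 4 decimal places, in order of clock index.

Answer: 13.0000 12.0000 4.0000

Derivation:
After op 1 tick(4): ref=4.0000 raw=[3.6000 3.2000 8.0000]
After op 2 sync(1): ref=4.0000 raw=[3.6000 4.0000 8.0000]
After op 3 sync(0): ref=4.0000 raw=[4.0000 4.0000 8.0000]
After op 4 tick(1): ref=5.0000 raw=[4.9000 4.8000 10.0000]
After op 5 tick(9): ref=14.0000 raw=[13.0000 12.0000 28.0000]
Wrap final raw readings (mod 24): 13.0000 mod 24 = 13.0000; 12.0000 mod 24 = 12.0000; 28.0000 mod 24 = 4.0000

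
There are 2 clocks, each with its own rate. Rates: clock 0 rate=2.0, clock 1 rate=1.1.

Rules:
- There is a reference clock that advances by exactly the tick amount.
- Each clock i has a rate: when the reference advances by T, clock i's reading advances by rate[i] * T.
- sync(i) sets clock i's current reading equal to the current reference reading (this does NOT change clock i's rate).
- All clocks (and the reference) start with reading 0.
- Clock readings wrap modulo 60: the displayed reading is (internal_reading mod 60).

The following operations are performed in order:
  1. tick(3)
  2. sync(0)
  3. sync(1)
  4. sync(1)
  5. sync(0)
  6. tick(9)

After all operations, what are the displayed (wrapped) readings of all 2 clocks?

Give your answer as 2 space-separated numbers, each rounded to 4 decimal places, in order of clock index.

Answer: 21.0000 12.9000

Derivation:
After op 1 tick(3): ref=3.0000 raw=[6.0000 3.3000]
After op 2 sync(0): ref=3.0000 raw=[3.0000 3.3000]
After op 3 sync(1): ref=3.0000 raw=[3.0000 3.0000]
After op 4 sync(1): ref=3.0000 raw=[3.0000 3.0000]
After op 5 sync(0): ref=3.0000 raw=[3.0000 3.0000]
After op 6 tick(9): ref=12.0000 raw=[21.0000 12.9000]
Wrap final raw readings (mod 60): 21.0000 mod 60 = 21.0000; 12.9000 mod 60 = 12.9000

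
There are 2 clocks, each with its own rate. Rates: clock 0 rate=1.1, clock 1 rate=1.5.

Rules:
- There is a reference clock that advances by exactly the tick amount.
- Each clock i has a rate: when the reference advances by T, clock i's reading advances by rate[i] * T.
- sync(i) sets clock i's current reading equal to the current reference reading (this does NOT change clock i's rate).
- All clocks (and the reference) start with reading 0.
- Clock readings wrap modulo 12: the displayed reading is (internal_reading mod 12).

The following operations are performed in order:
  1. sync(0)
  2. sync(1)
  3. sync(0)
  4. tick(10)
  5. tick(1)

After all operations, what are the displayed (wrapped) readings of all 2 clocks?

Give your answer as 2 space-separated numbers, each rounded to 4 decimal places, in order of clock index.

After op 1 sync(0): ref=0.0000 raw=[0.0000 0.0000]
After op 2 sync(1): ref=0.0000 raw=[0.0000 0.0000]
After op 3 sync(0): ref=0.0000 raw=[0.0000 0.0000]
After op 4 tick(10): ref=10.0000 raw=[11.0000 15.0000]
After op 5 tick(1): ref=11.0000 raw=[12.1000 16.5000]
Wrap final raw readings (mod 12): 12.1000 mod 12 = 0.1000; 16.5000 mod 12 = 4.5000

Answer: 0.1000 4.5000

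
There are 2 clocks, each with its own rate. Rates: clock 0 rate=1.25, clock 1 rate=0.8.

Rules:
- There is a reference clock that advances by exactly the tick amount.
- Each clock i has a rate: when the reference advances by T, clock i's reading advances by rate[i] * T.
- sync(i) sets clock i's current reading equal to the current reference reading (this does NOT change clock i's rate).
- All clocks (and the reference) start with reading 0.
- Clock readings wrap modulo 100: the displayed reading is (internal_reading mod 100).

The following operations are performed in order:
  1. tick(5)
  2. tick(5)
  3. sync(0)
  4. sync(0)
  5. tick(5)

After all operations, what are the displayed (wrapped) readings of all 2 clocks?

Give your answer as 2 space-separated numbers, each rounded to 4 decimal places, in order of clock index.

Answer: 16.2500 12.0000

Derivation:
After op 1 tick(5): ref=5.0000 raw=[6.2500 4.0000]
After op 2 tick(5): ref=10.0000 raw=[12.5000 8.0000]
After op 3 sync(0): ref=10.0000 raw=[10.0000 8.0000]
After op 4 sync(0): ref=10.0000 raw=[10.0000 8.0000]
After op 5 tick(5): ref=15.0000 raw=[16.2500 12.0000]
Wrap final raw readings (mod 100): 16.2500 mod 100 = 16.2500; 12.0000 mod 100 = 12.0000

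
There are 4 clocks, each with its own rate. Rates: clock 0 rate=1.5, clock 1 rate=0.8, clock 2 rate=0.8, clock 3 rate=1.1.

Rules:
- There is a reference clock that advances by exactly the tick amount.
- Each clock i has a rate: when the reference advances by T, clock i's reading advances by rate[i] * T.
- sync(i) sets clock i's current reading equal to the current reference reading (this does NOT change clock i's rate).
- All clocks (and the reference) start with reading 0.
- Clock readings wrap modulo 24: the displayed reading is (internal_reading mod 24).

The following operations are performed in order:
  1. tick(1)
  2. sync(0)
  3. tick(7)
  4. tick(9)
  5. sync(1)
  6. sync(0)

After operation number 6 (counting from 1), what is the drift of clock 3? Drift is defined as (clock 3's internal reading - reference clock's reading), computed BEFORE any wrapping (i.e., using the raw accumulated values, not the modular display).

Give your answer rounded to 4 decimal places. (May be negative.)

After op 1 tick(1): ref=1.0000 raw=[1.5000 0.8000 0.8000 1.1000]
After op 2 sync(0): ref=1.0000 raw=[1.0000 0.8000 0.8000 1.1000]
After op 3 tick(7): ref=8.0000 raw=[11.5000 6.4000 6.4000 8.8000]
After op 4 tick(9): ref=17.0000 raw=[25.0000 13.6000 13.6000 18.7000]
After op 5 sync(1): ref=17.0000 raw=[25.0000 17.0000 13.6000 18.7000]
After op 6 sync(0): ref=17.0000 raw=[17.0000 17.0000 13.6000 18.7000]
Drift of clock 3 after op 6: 18.7000 - 17.0000 = 1.7000

Answer: 1.7000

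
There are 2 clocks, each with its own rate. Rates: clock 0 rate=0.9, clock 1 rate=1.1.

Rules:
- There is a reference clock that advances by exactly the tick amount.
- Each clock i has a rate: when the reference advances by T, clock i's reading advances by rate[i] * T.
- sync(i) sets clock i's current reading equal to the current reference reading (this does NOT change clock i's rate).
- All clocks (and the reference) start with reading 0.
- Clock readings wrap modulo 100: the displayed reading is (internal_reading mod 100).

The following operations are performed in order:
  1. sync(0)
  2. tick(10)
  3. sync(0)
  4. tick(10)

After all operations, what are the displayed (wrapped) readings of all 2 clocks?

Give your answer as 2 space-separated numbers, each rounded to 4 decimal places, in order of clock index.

After op 1 sync(0): ref=0.0000 raw=[0.0000 0.0000]
After op 2 tick(10): ref=10.0000 raw=[9.0000 11.0000]
After op 3 sync(0): ref=10.0000 raw=[10.0000 11.0000]
After op 4 tick(10): ref=20.0000 raw=[19.0000 22.0000]
Wrap final raw readings (mod 100): 19.0000 mod 100 = 19.0000; 22.0000 mod 100 = 22.0000

Answer: 19.0000 22.0000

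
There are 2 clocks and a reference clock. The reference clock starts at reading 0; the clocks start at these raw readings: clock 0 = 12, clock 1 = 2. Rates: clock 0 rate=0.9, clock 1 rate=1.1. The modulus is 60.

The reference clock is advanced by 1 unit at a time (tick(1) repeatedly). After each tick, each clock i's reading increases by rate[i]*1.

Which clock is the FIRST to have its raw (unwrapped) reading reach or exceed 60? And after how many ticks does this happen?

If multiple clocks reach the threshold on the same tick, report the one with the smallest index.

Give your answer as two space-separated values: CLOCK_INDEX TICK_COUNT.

clock 0: start=12, rate=0.9, needs 60-12 = 48; ticks = ceil(48/0.9) = ceil(53.3333) = 54; reading at tick 54 = 12 + 0.9*54 = 60.6000
clock 1: start=2, rate=1.1, needs 60-2 = 58; ticks = ceil(58/1.1) = ceil(52.7273) = 53; reading at tick 53 = 2 + 1.1*53 = 60.3000
Minimum tick count = 53; winners = [1]; smallest index = 1

Answer: 1 53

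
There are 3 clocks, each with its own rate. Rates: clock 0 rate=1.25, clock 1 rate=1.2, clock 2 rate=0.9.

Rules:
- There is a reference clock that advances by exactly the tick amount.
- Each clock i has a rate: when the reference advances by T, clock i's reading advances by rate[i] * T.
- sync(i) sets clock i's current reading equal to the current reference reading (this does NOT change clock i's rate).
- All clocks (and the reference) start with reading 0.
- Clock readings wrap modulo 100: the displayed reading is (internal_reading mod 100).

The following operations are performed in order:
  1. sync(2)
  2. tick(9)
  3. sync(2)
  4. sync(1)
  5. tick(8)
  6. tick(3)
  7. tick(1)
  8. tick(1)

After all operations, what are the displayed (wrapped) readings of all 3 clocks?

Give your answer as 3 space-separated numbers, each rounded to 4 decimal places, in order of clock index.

After op 1 sync(2): ref=0.0000 raw=[0.0000 0.0000 0.0000]
After op 2 tick(9): ref=9.0000 raw=[11.2500 10.8000 8.1000]
After op 3 sync(2): ref=9.0000 raw=[11.2500 10.8000 9.0000]
After op 4 sync(1): ref=9.0000 raw=[11.2500 9.0000 9.0000]
After op 5 tick(8): ref=17.0000 raw=[21.2500 18.6000 16.2000]
After op 6 tick(3): ref=20.0000 raw=[25.0000 22.2000 18.9000]
After op 7 tick(1): ref=21.0000 raw=[26.2500 23.4000 19.8000]
After op 8 tick(1): ref=22.0000 raw=[27.5000 24.6000 20.7000]
Wrap final raw readings (mod 100): 27.5000 mod 100 = 27.5000; 24.6000 mod 100 = 24.6000; 20.7000 mod 100 = 20.7000

Answer: 27.5000 24.6000 20.7000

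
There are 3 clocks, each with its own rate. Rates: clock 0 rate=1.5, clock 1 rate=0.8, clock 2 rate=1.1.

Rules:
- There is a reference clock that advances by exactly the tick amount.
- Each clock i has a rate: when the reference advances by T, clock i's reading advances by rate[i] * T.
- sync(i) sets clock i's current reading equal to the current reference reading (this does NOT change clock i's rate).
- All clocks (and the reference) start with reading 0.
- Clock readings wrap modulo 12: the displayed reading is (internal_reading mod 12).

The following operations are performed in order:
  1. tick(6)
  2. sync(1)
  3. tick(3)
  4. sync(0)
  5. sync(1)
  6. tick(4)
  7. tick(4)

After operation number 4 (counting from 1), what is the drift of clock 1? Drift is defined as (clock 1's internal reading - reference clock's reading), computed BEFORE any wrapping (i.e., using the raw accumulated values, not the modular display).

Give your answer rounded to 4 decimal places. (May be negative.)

After op 1 tick(6): ref=6.0000 raw=[9.0000 4.8000 6.6000]
After op 2 sync(1): ref=6.0000 raw=[9.0000 6.0000 6.6000]
After op 3 tick(3): ref=9.0000 raw=[13.5000 8.4000 9.9000]
After op 4 sync(0): ref=9.0000 raw=[9.0000 8.4000 9.9000]
Drift of clock 1 after op 4: 8.4000 - 9.0000 = -0.6000

Answer: -0.6000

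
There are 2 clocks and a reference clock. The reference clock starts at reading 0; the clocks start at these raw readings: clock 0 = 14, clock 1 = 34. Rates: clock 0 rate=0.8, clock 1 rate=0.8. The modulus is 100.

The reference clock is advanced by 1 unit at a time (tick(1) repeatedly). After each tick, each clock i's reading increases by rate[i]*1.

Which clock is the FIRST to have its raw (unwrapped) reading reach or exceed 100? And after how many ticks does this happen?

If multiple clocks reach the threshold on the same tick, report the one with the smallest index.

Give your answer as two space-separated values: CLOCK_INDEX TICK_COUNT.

clock 0: start=14, rate=0.8, needs 100-14 = 86; ticks = ceil(86/0.8) = ceil(107.5000) = 108; reading at tick 108 = 14 + 0.8*108 = 100.4000
clock 1: start=34, rate=0.8, needs 100-34 = 66; ticks = ceil(66/0.8) = ceil(82.5000) = 83; reading at tick 83 = 34 + 0.8*83 = 100.4000
Minimum tick count = 83; winners = [1]; smallest index = 1

Answer: 1 83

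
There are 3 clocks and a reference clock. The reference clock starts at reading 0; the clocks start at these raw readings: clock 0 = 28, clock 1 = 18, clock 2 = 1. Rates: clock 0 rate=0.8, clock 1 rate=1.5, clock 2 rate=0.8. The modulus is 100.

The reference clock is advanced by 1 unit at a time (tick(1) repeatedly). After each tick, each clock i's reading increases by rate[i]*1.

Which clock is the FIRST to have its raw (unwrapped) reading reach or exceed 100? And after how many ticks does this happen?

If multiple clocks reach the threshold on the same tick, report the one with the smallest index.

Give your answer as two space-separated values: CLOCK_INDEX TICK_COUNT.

Answer: 1 55

Derivation:
clock 0: start=28, rate=0.8, needs 100-28 = 72; ticks = ceil(72/0.8) = ceil(90.0000) = 90; reading at tick 90 = 28 + 0.8*90 = 100.0000
clock 1: start=18, rate=1.5, needs 100-18 = 82; ticks = ceil(82/1.5) = ceil(54.6667) = 55; reading at tick 55 = 18 + 1.5*55 = 100.5000
clock 2: start=1, rate=0.8, needs 100-1 = 99; ticks = ceil(99/0.8) = ceil(123.7500) = 124; reading at tick 124 = 1 + 0.8*124 = 100.2000
Minimum tick count = 55; winners = [1]; smallest index = 1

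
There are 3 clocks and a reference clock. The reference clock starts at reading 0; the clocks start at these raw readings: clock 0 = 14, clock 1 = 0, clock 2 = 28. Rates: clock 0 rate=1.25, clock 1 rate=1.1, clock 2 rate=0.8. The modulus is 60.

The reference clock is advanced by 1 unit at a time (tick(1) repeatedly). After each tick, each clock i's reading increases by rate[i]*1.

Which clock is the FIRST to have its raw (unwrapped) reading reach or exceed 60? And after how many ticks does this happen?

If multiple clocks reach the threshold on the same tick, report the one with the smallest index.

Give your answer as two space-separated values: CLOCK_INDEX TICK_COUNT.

clock 0: start=14, rate=1.25, needs 60-14 = 46; ticks = ceil(46/1.25) = ceil(36.8000) = 37; reading at tick 37 = 14 + 1.25*37 = 60.2500
clock 1: start=0, rate=1.1, needs 60-0 = 60; ticks = ceil(60/1.1) = ceil(54.5455) = 55; reading at tick 55 = 0 + 1.1*55 = 60.5000
clock 2: start=28, rate=0.8, needs 60-28 = 32; ticks = ceil(32/0.8) = ceil(40.0000) = 40; reading at tick 40 = 28 + 0.8*40 = 60.0000
Minimum tick count = 37; winners = [0]; smallest index = 0

Answer: 0 37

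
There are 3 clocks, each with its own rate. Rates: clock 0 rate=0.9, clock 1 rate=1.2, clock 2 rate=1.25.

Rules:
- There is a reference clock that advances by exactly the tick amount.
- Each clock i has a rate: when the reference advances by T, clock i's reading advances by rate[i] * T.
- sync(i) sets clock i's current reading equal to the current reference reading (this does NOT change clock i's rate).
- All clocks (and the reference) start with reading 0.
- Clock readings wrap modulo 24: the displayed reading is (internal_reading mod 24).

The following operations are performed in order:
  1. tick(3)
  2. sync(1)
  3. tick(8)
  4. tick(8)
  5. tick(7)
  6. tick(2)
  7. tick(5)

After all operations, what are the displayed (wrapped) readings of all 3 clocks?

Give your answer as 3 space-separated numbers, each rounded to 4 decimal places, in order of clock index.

After op 1 tick(3): ref=3.0000 raw=[2.7000 3.6000 3.7500]
After op 2 sync(1): ref=3.0000 raw=[2.7000 3.0000 3.7500]
After op 3 tick(8): ref=11.0000 raw=[9.9000 12.6000 13.7500]
After op 4 tick(8): ref=19.0000 raw=[17.1000 22.2000 23.7500]
After op 5 tick(7): ref=26.0000 raw=[23.4000 30.6000 32.5000]
After op 6 tick(2): ref=28.0000 raw=[25.2000 33.0000 35.0000]
After op 7 tick(5): ref=33.0000 raw=[29.7000 39.0000 41.2500]
Wrap final raw readings (mod 24): 29.7000 mod 24 = 5.7000; 39.0000 mod 24 = 15.0000; 41.2500 mod 24 = 17.2500

Answer: 5.7000 15.0000 17.2500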